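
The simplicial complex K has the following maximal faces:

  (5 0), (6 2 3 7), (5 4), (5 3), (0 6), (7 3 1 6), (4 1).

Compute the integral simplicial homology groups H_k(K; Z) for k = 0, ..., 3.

Take the total order 0 < 1 < 2 < 3 < 4 < 5 < 6 < 7 on the vertex set. Then K (dimension 3) consists of the simplices:

  0-simplices (8): [0], [1], [2], [3], [4], [5], [6], [7]
  1-simplices (14): [0,5], [0,6], [1,3], [1,4], [1,6], [1,7], [2,3], [2,6], [2,7], [3,5], [3,6], [3,7], [4,5], [6,7]
  2-simplices (7): [1,3,6], [1,3,7], [1,6,7], [2,3,6], [2,3,7], [2,6,7], [3,6,7]
  3-simplices (2): [1,3,6,7], [2,3,6,7]

so the chain groups are C_0 ≅ Z^8, C_1 ≅ Z^14, C_2 ≅ Z^7, C_3 ≅ Z^2.

Boundary ∂_1: C_1 → C_0 maps an edge to its endpoints' difference, ∂[p,q] = q − p.
This gives a 8×14 integer matrix of rank 7; reducing to Smith normal form yields diagonal entries (1,1,1,1,1,1,1).

The boundary map ∂_2: C_2 → C_1 maps a triangle to the signed sum of its edges. For instance
  ∂[2,3,6] = [3,6] − [2,6] + [2,3],
  ∂[3,6,7] = [6,7] − [3,7] + [3,6].
The resulting 14×7 matrix has rank 5, and its Smith normal form has invariant factors (1,1,1,1,1).

Boundary ∂_3: C_3 → C_2 sends each 3-simplex σ to the alternating sum Σ_i (−1)^i (σ with its i-th vertex removed). For instance
  ∂[1,3,6,7] = [3,6,7] − [1,6,7] + [1,3,7] − [1,3,6],
  ∂[2,3,6,7] = [3,6,7] − [2,6,7] + [2,3,7] − [2,3,6].
The 7×2 boundary matrix has rank 2 and Smith normal form diag(1,1).

Now H_k = ker ∂_k / im ∂_{k+1}, so:

  H_0: rank C_0 − rank ∂_1 = 8 − 7 = 1, and the invariant factors of ∂_1 are all 1, so H_0 = Z.
  H_1: rank ker ∂_1 − rank ∂_2 = (14 − 7) − 5 = 2, and the invariant factors of ∂_2 are all 1, so H_1 = Z^2.
  H_2: rank ker ∂_2 − rank ∂_3 = (7 − 5) − 2 = 0, and the invariant factors of ∂_3 are all 1, so H_2 = 0.
  H_3: rank ker ∂_3 − rank ∂_4 = (2 − 2) − 0 = 0, and there is no ∂_4, so H_3 = 0.

H_0 ≅ Z,  H_1 ≅ Z^2,  H_2 = 0,  H_3 = 0.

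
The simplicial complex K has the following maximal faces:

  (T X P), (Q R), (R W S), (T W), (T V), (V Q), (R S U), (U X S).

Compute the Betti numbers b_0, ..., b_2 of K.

Order the vertices as P < Q < R < S < T < U < V < W < X. Listing each simplex with vertices in this order, K has dimension 2 with simplices:

  0-simplices (9): P, Q, R, S, T, U, V, W, X
  1-simplices (14): PT, PX, QR, QV, RS, RU, RW, SU, SW, SX, TV, TW, TX, UX
  2-simplices (4): PTX, RSU, RSW, SUX

Hence C_0 ≅ Z^9, C_1 ≅ Z^14, C_2 ≅ Z^4.

∂_1: C_1 → C_0 maps an edge to its endpoints' difference, ∂[p,q] = q − p. For instance
  ∂RW = W − R.
The 9×14 boundary matrix has rank 8 and Smith normal form diag(1,1,1,1,1,1,1,1).

Boundary ∂_2: C_2 → C_1 acts by ∂[p,q,r] = [q,r] − [p,r] + [p,q]. For instance
  ∂RSW = SW − RW + RS,
  ∂SUX = UX − SX + SU.
This gives a 14×4 integer matrix of rank 4; reducing to Smith normal form yields diagonal entries (1,1,1,1).

Now H_k = ker ∂_k / im ∂_{k+1}, so:

  H_0: rank C_0 − rank ∂_1 = 9 − 8 = 1, and the invariant factors of ∂_1 are all 1, so H_0 ≅ Z.
  H_1: rank ker ∂_1 − rank ∂_2 = (14 − 8) − 4 = 2, and the invariant factors of ∂_2 are all 1, so H_1 ≅ Z^2.
  H_2: rank ker ∂_2 − rank ∂_3 = (4 − 4) − 0 = 0, and there is no ∂_3, so H_2 ≅ 0.

As a check, the Euler characteristic is 9 − 14 + 4 = -1, which agrees with 1 − 2 + 0 = -1.

Hence the Betti numbers are b_0 = 1, b_1 = 2, b_2 = 0.

b_0 = 1, b_1 = 2, b_2 = 0.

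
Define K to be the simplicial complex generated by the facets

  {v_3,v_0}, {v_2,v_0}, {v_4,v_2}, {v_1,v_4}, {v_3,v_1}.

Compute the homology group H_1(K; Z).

H_1 = Z.

Order the vertices as v_0 < v_1 < v_2 < v_3 < v_4. Listing each simplex with vertices in this order, K has dimension 1 with simplices:

  0-simplices (5): [v_0], [v_1], [v_2], [v_3], [v_4]
  1-simplices (5): [v_0,v_2], [v_0,v_3], [v_1,v_3], [v_1,v_4], [v_2,v_4]

Hence C_0 ≅ Z^5, C_1 ≅ Z^5.

The boundary map ∂_1: C_1 → C_0 sends each edge [p,q] (with p < q) to q − p.
As a 5×5 matrix over Z this has rank 4, with invariant factors (1,1,1,1).

Computing H_k = (kernel of ∂_k) / (image of ∂_{k+1}):

  H_1: rank ker ∂_1 − rank ∂_2 = (5 − 4) − 0 = 1, and there is no ∂_2, so H_1 = Z.

(K is a triangulation of the circle S^1.)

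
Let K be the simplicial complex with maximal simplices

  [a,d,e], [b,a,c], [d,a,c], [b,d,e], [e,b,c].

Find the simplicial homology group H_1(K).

We work with the vertex ordering a < b < c < d < e. The simplices of K, each written with vertices in increasing order, are:

  0-simplices (5): a, b, c, d, e
  1-simplices (10): ab, ac, ad, ae, bc, bd, be, cd, ce, de
  2-simplices (5): abc, acd, ade, bce, bde

giving chain groups C_0 ≅ Z^5, C_1 ≅ Z^10, C_2 ≅ Z^5.

∂_1: C_1 → C_0 sends each edge [p,q] (with p < q) to q − p.
As a 5×10 matrix over Z this has rank 4, with invariant factors (1,1,1,1).

The boundary map ∂_2: C_2 → C_1 acts by ∂[p,q,r] = [q,r] − [p,r] + [p,q]. For instance
  ∂ade = de − ae + ad,
  ∂bce = ce − be + bc.
The 10×5 boundary matrix has rank 5 and Smith normal form diag(1,1,1,1,1).

From H_k ≅ ker(∂_k) / im(∂_{k+1}) we obtain:

  H_1: rank ker ∂_1 − rank ∂_2 = (10 − 4) − 5 = 1, and the invariant factors of ∂_2 are all 1, so H_1 ≅ Z.

(K is a triangulation of the Möbius band.)

H_1 = Z.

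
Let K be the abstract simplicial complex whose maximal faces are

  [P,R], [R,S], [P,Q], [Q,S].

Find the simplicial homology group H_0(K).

Take the total order P < Q < R < S on the vertex set. Then K (dimension 1) consists of the simplices:

  0-simplices (4): P, Q, R, S
  1-simplices (4): PQ, PR, QS, RS

giving chain groups C_0 ≅ Z^4, C_1 ≅ Z^4.

∂_1: C_1 → C_0 maps an edge to its endpoints' difference, ∂[p,q] = q − p.
As a 4×4 matrix over Z this has rank 3, with invariant factors (1,1,1).

From H_k ≅ ker(∂_k) / im(∂_{k+1}) we obtain:

  H_0: rank C_0 − rank ∂_1 = 4 − 3 = 1, and the invariant factors of ∂_1 are all 1, so H_0 ≅ Z.

(K is a triangulation of the circle S^1.)

H_0 ≅ Z.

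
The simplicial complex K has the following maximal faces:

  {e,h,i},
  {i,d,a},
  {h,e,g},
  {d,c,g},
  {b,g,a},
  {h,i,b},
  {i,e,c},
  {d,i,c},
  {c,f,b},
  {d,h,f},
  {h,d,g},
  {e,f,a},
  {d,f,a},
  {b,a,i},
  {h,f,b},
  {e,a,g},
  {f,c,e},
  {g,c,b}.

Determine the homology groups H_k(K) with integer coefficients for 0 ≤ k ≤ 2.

We work with the vertex ordering a < b < c < d < e < f < g < h < i. The simplices of K, each written with vertices in increasing order, are:

  0-simplices (9): a, b, c, d, e, f, g, h, i
  1-simplices (27): ab, ad, ae, af, ag, ai, bc, bf, bg, bh, bi, cd, ce, cf, cg, ci, df, dg, dh, di, ef, eg, eh, ei, fh, gh, hi
  2-simplices (18): abg, abi, adf, adi, aef, aeg, bcf, bcg, bfh, bhi, cdg, cdi, cef, cei, dfh, dgh, egh, ehi

so the chain groups are C_0 ≅ Z^9, C_1 ≅ Z^27, C_2 ≅ Z^18.

Boundary ∂_1: C_1 → C_0 maps an edge to its endpoints' difference, ∂[p,q] = q − p.
As a 9×27 matrix over Z this has rank 8, with invariant factors (1,1,1,1,1,1,1,1).

The boundary map ∂_2: C_2 → C_1 maps a triangle to the signed sum of its edges. For instance
  ∂aef = ef − af + ae,
  ∂cdi = di − ci + cd.
The 27×18 boundary matrix has rank 17 and Smith normal form diag(1,1,1,1,1,1,1,1,1,1,1,1,1,1,1,1,1).

Reading off H_k = ker ∂_k / im ∂_{k+1}:

  H_0: rank C_0 − rank ∂_1 = 9 − 8 = 1, and the invariant factors of ∂_1 are all 1, so H_0 = Z.
  H_1: rank ker ∂_1 − rank ∂_2 = (27 − 8) − 17 = 2, and the invariant factors of ∂_2 are all 1, so H_1 = Z^2.
  H_2: rank ker ∂_2 − rank ∂_3 = (18 − 17) − 0 = 1, and there is no ∂_3, so H_2 = Z.

As a check, the Euler characteristic is 9 − 27 + 18 = 0, which agrees with 1 − 2 + 1 = 0.
(K is a triangulation of the torus T^2.)

H_0 = Z,  H_1 = Z^2,  H_2 = Z.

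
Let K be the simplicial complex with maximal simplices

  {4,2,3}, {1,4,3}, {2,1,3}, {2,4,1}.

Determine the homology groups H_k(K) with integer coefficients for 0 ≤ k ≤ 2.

Fix the vertex order 1 < 2 < 3 < 4 and write every simplex with vertices in increasing order. Then dim K = 2 and the simplices of K are:

  0-simplices (4): [1], [2], [3], [4]
  1-simplices (6): [1,2], [1,3], [1,4], [2,3], [2,4], [3,4]
  2-simplices (4): [1,2,3], [1,2,4], [1,3,4], [2,3,4]

so the chain groups are C_0 ≅ Z^4, C_1 ≅ Z^6, C_2 ≅ Z^4.

∂_1: C_1 → C_0 is given by ∂[p,q] = [q] − [p]. For instance
  ∂[2,4] = [4] − [2].
As a 4×6 matrix over Z this has rank 3, with invariant factors (1,1,1).

∂_2: C_2 → C_1 maps a triangle to the signed sum of its edges. For instance
  ∂[1,2,4] = [2,4] − [1,4] + [1,2],
  ∂[1,2,3] = [2,3] − [1,3] + [1,2].
As a 6×4 matrix over Z this has rank 3, with invariant factors (1,1,1).

Reading off H_k = ker ∂_k / im ∂_{k+1}:

  H_0: rank C_0 − rank ∂_1 = 4 − 3 = 1, and the invariant factors of ∂_1 are all 1, so H_0 ≅ Z.
  H_1: rank ker ∂_1 − rank ∂_2 = (6 − 3) − 3 = 0, and the invariant factors of ∂_2 are all 1, so H_1 ≅ 0.
  H_2: rank ker ∂_2 − rank ∂_3 = (4 − 3) − 0 = 1, and there is no ∂_3, so H_2 ≅ Z.

H_0 = Z,  H_1 = 0,  H_2 = Z.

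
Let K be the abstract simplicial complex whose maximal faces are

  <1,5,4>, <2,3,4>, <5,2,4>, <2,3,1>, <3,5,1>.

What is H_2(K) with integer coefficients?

H_2 ≅ 0.

We work with the vertex ordering 1 < 2 < 3 < 4 < 5. The simplices of K, each written with vertices in increasing order, are:

  0-simplices (5): [1], [2], [3], [4], [5]
  1-simplices (10): [1,2], [1,3], [1,4], [1,5], [2,3], [2,4], [2,5], [3,4], [3,5], [4,5]
  2-simplices (5): [1,2,3], [1,3,5], [1,4,5], [2,3,4], [2,4,5]

Hence C_0 ≅ Z^5, C_1 ≅ Z^10, C_2 ≅ Z^5.

The boundary map ∂_1: C_1 → C_0 sends each edge [p,q] (with p < q) to q − p.
The 5×10 boundary matrix has rank 4 and Smith normal form diag(1,1,1,1).

∂_2: C_2 → C_1 sends each 2-simplex [p,q,r] to [q,r] − [p,r] + [p,q]. For instance
  ∂[2,3,4] = [3,4] − [2,4] + [2,3],
  ∂[1,3,5] = [3,5] − [1,5] + [1,3].
The resulting 10×5 matrix has rank 5, and its Smith normal form has invariant factors (1,1,1,1,1).

Reading off H_k = ker ∂_k / im ∂_{k+1}:

  H_2: rank ker ∂_2 − rank ∂_3 = (5 − 5) − 0 = 0, and there is no ∂_3, so H_2 ≅ 0.

(K is a triangulation of the Möbius band.)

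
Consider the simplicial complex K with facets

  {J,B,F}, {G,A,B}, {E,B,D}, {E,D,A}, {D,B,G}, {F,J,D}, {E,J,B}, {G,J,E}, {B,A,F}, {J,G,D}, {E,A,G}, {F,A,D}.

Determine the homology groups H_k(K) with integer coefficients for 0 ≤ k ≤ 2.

Fix the vertex order A < B < D < E < F < G < J and write every simplex with vertices in increasing order. Then dim K = 2 and the simplices of K are:

  0-simplices (7): A, B, D, E, F, G, J
  1-simplices (18): AB, AD, AE, AF, AG, BD, BE, BF, BG, BJ, DE, DF, DG, DJ, EG, EJ, FJ, GJ
  2-simplices (12): ABF, ABG, ADE, ADF, AEG, BDE, BDG, BEJ, BFJ, DFJ, DGJ, EGJ

Hence C_0 ≅ Z^7, C_1 ≅ Z^18, C_2 ≅ Z^12.

The boundary map ∂_1: C_1 → C_0 sends each edge [p,q] (with p < q) to q − p.
The 7×18 boundary matrix has rank 6 and Smith normal form diag(1,1,1,1,1,1).

The boundary map ∂_2: C_2 → C_1 maps a triangle to the signed sum of its edges. For instance
  ∂BDE = DE − BE + BD,
  ∂DGJ = GJ − DJ + DG.
This gives a 18×12 integer matrix of rank 12; reducing to Smith normal form yields diagonal entries (1,1,1,1,1,1,1,1,1,1,1,2).

Now H_k = ker ∂_k / im ∂_{k+1}, so:

  H_0: rank C_0 − rank ∂_1 = 7 − 6 = 1, and the invariant factors of ∂_1 are all 1, so H_0 ≅ Z.
  H_1: rank ker ∂_1 − rank ∂_2 = (18 − 6) − 12 = 0, and ∂_2 has invariant factor 2 > 1, so H_1 ≅ Z/2.
  H_2: rank ker ∂_2 − rank ∂_3 = (12 − 12) − 0 = 0, and there is no ∂_3, so H_2 ≅ 0.

(K is a triangulation of the real projective plane RP^2.)

H_0 = Z,  H_1 = Z/2,  H_2 = 0.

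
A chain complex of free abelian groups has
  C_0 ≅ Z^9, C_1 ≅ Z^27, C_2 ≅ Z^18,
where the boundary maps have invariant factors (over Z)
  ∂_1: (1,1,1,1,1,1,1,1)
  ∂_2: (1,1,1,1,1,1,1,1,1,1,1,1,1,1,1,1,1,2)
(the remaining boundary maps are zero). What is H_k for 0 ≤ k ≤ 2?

H_0: b_0 = 9 − 0 − 8 = 1; torsion from ∂_1 factors > 1: none. So H_0 ≅ Z.
H_1: b_1 = 27 − 8 − 18 = 1; torsion from ∂_2 factors > 1: [2]. So H_1 ≅ Z ⊕ Z/2.
H_2: b_2 = 18 − 18 − 0 = 0; torsion from ∂_3 factors > 1: none. So H_2 ≅ 0.

H_0 ≅ Z,  H_1 ≅ Z ⊕ Z/2,  H_2 = 0.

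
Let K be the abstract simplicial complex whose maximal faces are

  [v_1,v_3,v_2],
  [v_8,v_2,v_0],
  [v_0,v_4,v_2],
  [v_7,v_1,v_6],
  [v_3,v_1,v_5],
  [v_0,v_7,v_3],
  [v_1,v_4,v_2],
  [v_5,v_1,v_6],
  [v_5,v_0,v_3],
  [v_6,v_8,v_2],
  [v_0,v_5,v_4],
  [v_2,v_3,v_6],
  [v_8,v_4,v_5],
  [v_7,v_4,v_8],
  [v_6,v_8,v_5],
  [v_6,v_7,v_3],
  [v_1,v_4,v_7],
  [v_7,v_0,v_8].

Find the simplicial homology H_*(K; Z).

Take the total order v_0 < v_1 < v_2 < v_3 < v_4 < v_5 < v_6 < v_7 < v_8 on the vertex set. Then K (dimension 2) consists of the simplices:

  0-simplices (9): [v_0], [v_1], [v_2], [v_3], [v_4], [v_5], [v_6], [v_7], [v_8]
  1-simplices (27): (27 of them)
  2-simplices (18): (18 of them)

Hence C_0 ≅ Z^9, C_1 ≅ Z^27, C_2 ≅ Z^18.

∂_1: C_1 → C_0 maps an edge to its endpoints' difference, ∂[p,q] = q − p.
The resulting 9×27 matrix has rank 8, and its Smith normal form has invariant factors (1,1,1,1,1,1,1,1).

The boundary map ∂_2: C_2 → C_1 sends each 2-simplex [p,q,r] to [q,r] − [p,r] + [p,q]. For instance
  ∂[v_0,v_2,v_4] = [v_2,v_4] − [v_0,v_4] + [v_0,v_2],
  ∂[v_0,v_2,v_8] = [v_2,v_8] − [v_0,v_8] + [v_0,v_2].
As a 27×18 matrix over Z this has rank 18, with invariant factors (1,1,1,1,1,1,1,1,1,1,1,1,1,1,1,1,1,2).

From H_k ≅ ker(∂_k) / im(∂_{k+1}) we obtain:

  H_0: rank C_0 − rank ∂_1 = 9 − 8 = 1, and the invariant factors of ∂_1 are all 1, so H_0 = Z.
  H_1: rank ker ∂_1 − rank ∂_2 = (27 − 8) − 18 = 1, and ∂_2 has invariant factor 2 > 1, so H_1 = Z × Z/2.
  H_2: rank ker ∂_2 − rank ∂_3 = (18 − 18) − 0 = 0, and there is no ∂_3, so H_2 = 0.

(K is a triangulation of the Klein bottle.)

H_0 ≅ Z,  H_1 ≅ Z × Z/2,  H_2 = 0.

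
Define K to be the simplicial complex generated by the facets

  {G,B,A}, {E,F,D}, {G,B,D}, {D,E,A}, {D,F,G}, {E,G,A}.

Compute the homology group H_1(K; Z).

H_1 ≅ Z.

Take the total order A < B < D < E < F < G on the vertex set. Then K (dimension 2) consists of the simplices:

  0-simplices (6): A, B, D, E, F, G
  1-simplices (12): AB, AD, AE, AG, BD, BG, DE, DF, DG, EF, EG, FG
  2-simplices (6): ABG, ADE, AEG, BDG, DEF, DFG

so the chain groups are C_0 ≅ Z^6, C_1 ≅ Z^12, C_2 ≅ Z^6.

The boundary map ∂_1: C_1 → C_0 maps an edge to its endpoints' difference, ∂[p,q] = q − p.
The 6×12 boundary matrix has rank 5 and Smith normal form diag(1,1,1,1,1).

The boundary map ∂_2: C_2 → C_1 sends each 2-simplex [p,q,r] to [q,r] − [p,r] + [p,q]. For instance
  ∂ABG = BG − AG + AB,
  ∂DFG = FG − DG + DF.
As a 12×6 matrix over Z this has rank 6, with invariant factors (1,1,1,1,1,1).

Computing H_k = (kernel of ∂_k) / (image of ∂_{k+1}):

  H_1: rank ker ∂_1 − rank ∂_2 = (12 − 5) − 6 = 1, and the invariant factors of ∂_2 are all 1, so H_1 = Z.

(K is a triangulation of the cylinder S^1 x I.)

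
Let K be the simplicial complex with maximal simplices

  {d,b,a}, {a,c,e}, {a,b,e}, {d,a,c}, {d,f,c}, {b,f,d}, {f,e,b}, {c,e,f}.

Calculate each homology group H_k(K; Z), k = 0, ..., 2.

Order the vertices as a < b < c < d < e < f. Listing each simplex with vertices in this order, K has dimension 2 with simplices:

  0-simplices (6): a, b, c, d, e, f
  1-simplices (12): ab, ac, ad, ae, bd, be, bf, cd, ce, cf, df, ef
  2-simplices (8): abd, abe, acd, ace, bdf, bef, cdf, cef

giving chain groups C_0 ≅ Z^6, C_1 ≅ Z^12, C_2 ≅ Z^8.

∂_1: C_1 → C_0 is given by ∂[p,q] = [q] − [p]. For instance
  ∂ef = f − e.
The 6×12 boundary matrix has rank 5 and Smith normal form diag(1,1,1,1,1).

∂_2: C_2 → C_1 sends each 2-simplex [p,q,r] to [q,r] − [p,r] + [p,q]. For instance
  ∂ace = ce − ae + ac,
  ∂bef = ef − bf + be.
The 12×8 boundary matrix has rank 7 and Smith normal form diag(1,1,1,1,1,1,1).

From H_k ≅ ker(∂_k) / im(∂_{k+1}) we obtain:

  H_0: rank C_0 − rank ∂_1 = 6 − 5 = 1, and the invariant factors of ∂_1 are all 1, so H_0 = Z.
  H_1: rank ker ∂_1 − rank ∂_2 = (12 − 5) − 7 = 0, and the invariant factors of ∂_2 are all 1, so H_1 = 0.
  H_2: rank ker ∂_2 − rank ∂_3 = (8 − 7) − 0 = 1, and there is no ∂_3, so H_2 = Z.

As a check, the Euler characteristic is 6 − 12 + 8 = 2, which agrees with 1 − 0 + 1 = 2.

H_0 ≅ Z,  H_1 = 0,  H_2 ≅ Z.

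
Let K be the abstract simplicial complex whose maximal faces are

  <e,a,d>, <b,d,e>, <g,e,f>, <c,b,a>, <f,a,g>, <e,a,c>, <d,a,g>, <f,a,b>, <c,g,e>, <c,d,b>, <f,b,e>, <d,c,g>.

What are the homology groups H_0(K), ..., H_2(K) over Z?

H_0 = Z,  H_1 = Z/2,  H_2 = 0.

Order the vertices as a < b < c < d < e < f < g. Listing each simplex with vertices in this order, K has dimension 2 with simplices:

  0-simplices (7): a, b, c, d, e, f, g
  1-simplices (18): ab, ac, ad, ae, af, ag, bc, bd, be, bf, cd, ce, cg, de, dg, ef, eg, fg
  2-simplices (12): abc, abf, ace, ade, adg, afg, bcd, bde, bef, cdg, ceg, efg

giving chain groups C_0 ≅ Z^7, C_1 ≅ Z^18, C_2 ≅ Z^12.

The boundary map ∂_1: C_1 → C_0 maps an edge to its endpoints' difference, ∂[p,q] = q − p.
This gives a 7×18 integer matrix of rank 6; reducing to Smith normal form yields diagonal entries (1,1,1,1,1,1).

Boundary ∂_2: C_2 → C_1 acts by ∂[p,q,r] = [q,r] − [p,r] + [p,q]. For instance
  ∂abf = bf − af + ab,
  ∂ceg = eg − cg + ce.
As a 18×12 matrix over Z this has rank 12, with invariant factors (1,1,1,1,1,1,1,1,1,1,1,2).

From H_k ≅ ker(∂_k) / im(∂_{k+1}) we obtain:

  H_0: rank C_0 − rank ∂_1 = 7 − 6 = 1, and the invariant factors of ∂_1 are all 1, so H_0 ≅ Z.
  H_1: rank ker ∂_1 − rank ∂_2 = (18 − 6) − 12 = 0, and ∂_2 has invariant factor 2 > 1, so H_1 ≅ Z/2.
  H_2: rank ker ∂_2 − rank ∂_3 = (12 − 12) − 0 = 0, and there is no ∂_3, so H_2 ≅ 0.

As a check, the Euler characteristic is 7 − 18 + 12 = 1, which agrees with 1 − 0 + 0 = 1.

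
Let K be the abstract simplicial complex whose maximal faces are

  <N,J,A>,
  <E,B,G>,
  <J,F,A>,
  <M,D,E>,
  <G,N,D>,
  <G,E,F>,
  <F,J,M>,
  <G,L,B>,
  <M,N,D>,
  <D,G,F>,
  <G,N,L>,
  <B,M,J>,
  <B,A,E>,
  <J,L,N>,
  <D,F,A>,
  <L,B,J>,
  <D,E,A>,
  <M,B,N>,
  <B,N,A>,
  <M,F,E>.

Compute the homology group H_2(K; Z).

H_2 ≅ 0.

Take the total order A < B < D < E < F < G < J < L < M < N on the vertex set. Then K (dimension 2) consists of the simplices:

  0-simplices (10): A, B, D, E, F, G, J, L, M, N
  1-simplices (30): AB, AD, AE, AF, AJ, AN, BE, BG, BJ, BL, BM, BN, DE, DF, DG, DM, DN, EF, EG, EM, FG, FJ, FM, GL, GN, JL, JM, JN, LN, MN
  2-simplices (20): ABE, ABN, ADE, ADF, AFJ, AJN, BEG, BGL, BJL, BJM, BMN, DEM, DFG, DGN, DMN, EFG, EFM, FJM, GLN, JLN

Hence C_0 ≅ Z^10, C_1 ≅ Z^30, C_2 ≅ Z^20.

Boundary ∂_1: C_1 → C_0 is given by ∂[p,q] = [q] − [p]. For instance
  ∂EF = F − E.
This gives a 10×30 integer matrix of rank 9; reducing to Smith normal form yields diagonal entries (1,1,1,1,1,1,1,1,1).

∂_2: C_2 → C_1 acts by ∂[p,q,r] = [q,r] − [p,r] + [p,q]. For instance
  ∂AJN = JN − AN + AJ,
  ∂ADE = DE − AE + AD.
As a 30×20 matrix over Z this has rank 20, with invariant factors (1,1,1,1,1,1,1,1,1,1,1,1,1,1,1,1,1,1,1,2).

From H_k ≅ ker(∂_k) / im(∂_{k+1}) we obtain:

  H_2: rank ker ∂_2 − rank ∂_3 = (20 − 20) − 0 = 0, and there is no ∂_3, so H_2 ≅ 0.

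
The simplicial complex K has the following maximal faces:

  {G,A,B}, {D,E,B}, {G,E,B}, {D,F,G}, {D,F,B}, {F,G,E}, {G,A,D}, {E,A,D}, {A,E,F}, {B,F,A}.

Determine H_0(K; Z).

We work with the vertex ordering A < B < D < E < F < G. The simplices of K, each written with vertices in increasing order, are:

  0-simplices (6): A, B, D, E, F, G
  1-simplices (15): AB, AD, AE, AF, AG, BD, BE, BF, BG, DE, DF, DG, EF, EG, FG
  2-simplices (10): ABF, ABG, ADE, ADG, AEF, BDE, BDF, BEG, DFG, EFG

giving chain groups C_0 ≅ Z^6, C_1 ≅ Z^15, C_2 ≅ Z^10.

∂_1: C_1 → C_0 is given by ∂[p,q] = [q] − [p]. For instance
  ∂DG = G − D.
The resulting 6×15 matrix has rank 5, and its Smith normal form has invariant factors (1,1,1,1,1).

∂_2: C_2 → C_1 acts by ∂[p,q,r] = [q,r] − [p,r] + [p,q]. For instance
  ∂ADG = DG − AG + AD,
  ∂ABF = BF − AF + AB.
The 15×10 boundary matrix has rank 10 and Smith normal form diag(1,1,1,1,1,1,1,1,1,2).

Reading off H_k = ker ∂_k / im ∂_{k+1}:

  H_0: rank C_0 − rank ∂_1 = 6 − 5 = 1, and the invariant factors of ∂_1 are all 1, so H_0 ≅ Z.

H_0 ≅ Z.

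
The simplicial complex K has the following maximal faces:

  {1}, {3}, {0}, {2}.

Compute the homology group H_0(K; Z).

H_0 = Z^4.

We work with the vertex ordering 0 < 1 < 2 < 3. The simplices of K, each written with vertices in increasing order, are:

  0-simplices (4): [0], [1], [2], [3]

giving chain groups C_0 ≅ Z^4.

Reading off H_k = ker ∂_k / im ∂_{k+1}:

  H_0: rank C_0 − rank ∂_1 = 4 − 0 = 4, and there is no ∂_1, so H_0 ≅ Z^4.

(K is a triangulation of a set of 4 points.)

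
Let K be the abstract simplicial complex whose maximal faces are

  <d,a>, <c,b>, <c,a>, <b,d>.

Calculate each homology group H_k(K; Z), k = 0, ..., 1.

H_0 ≅ Z,  H_1 ≅ Z.

Take the total order a < b < c < d on the vertex set. Then K (dimension 1) consists of the simplices:

  0-simplices (4): a, b, c, d
  1-simplices (4): ac, ad, bc, bd

so the chain groups are C_0 ≅ Z^4, C_1 ≅ Z^4.

Boundary ∂_1: C_1 → C_0 is given by ∂[p,q] = [q] − [p]. For instance
  ∂ac = c − a.
As a 4×4 matrix over Z this has rank 3, with invariant factors (1,1,1).

Computing H_k = (kernel of ∂_k) / (image of ∂_{k+1}):

  H_0: rank C_0 − rank ∂_1 = 4 − 3 = 1, and the invariant factors of ∂_1 are all 1, so H_0 ≅ Z.
  H_1: rank ker ∂_1 − rank ∂_2 = (4 − 3) − 0 = 1, and there is no ∂_2, so H_1 ≅ Z.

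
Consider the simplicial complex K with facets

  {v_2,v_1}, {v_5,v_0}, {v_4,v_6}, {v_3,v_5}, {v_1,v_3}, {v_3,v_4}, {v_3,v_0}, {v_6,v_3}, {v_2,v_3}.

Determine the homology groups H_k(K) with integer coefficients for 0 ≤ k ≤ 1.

H_0 ≅ Z,  H_1 ≅ Z^3.

Fix the vertex order v_0 < v_1 < v_2 < v_3 < v_4 < v_5 < v_6 and write every simplex with vertices in increasing order. Then dim K = 1 and the simplices of K are:

  0-simplices (7): [v_0], [v_1], [v_2], [v_3], [v_4], [v_5], [v_6]
  1-simplices (9): [v_0,v_3], [v_0,v_5], [v_1,v_2], [v_1,v_3], [v_2,v_3], [v_3,v_4], [v_3,v_5], [v_3,v_6], [v_4,v_6]

Hence C_0 ≅ Z^7, C_1 ≅ Z^9.

The boundary map ∂_1: C_1 → C_0 is given by ∂[p,q] = [q] − [p].
The 7×9 boundary matrix has rank 6 and Smith normal form diag(1,1,1,1,1,1).

Reading off H_k = ker ∂_k / im ∂_{k+1}:

  H_0: rank C_0 − rank ∂_1 = 7 − 6 = 1, and the invariant factors of ∂_1 are all 1, so H_0 ≅ Z.
  H_1: rank ker ∂_1 − rank ∂_2 = (9 − 6) − 0 = 3, and there is no ∂_2, so H_1 ≅ Z^3.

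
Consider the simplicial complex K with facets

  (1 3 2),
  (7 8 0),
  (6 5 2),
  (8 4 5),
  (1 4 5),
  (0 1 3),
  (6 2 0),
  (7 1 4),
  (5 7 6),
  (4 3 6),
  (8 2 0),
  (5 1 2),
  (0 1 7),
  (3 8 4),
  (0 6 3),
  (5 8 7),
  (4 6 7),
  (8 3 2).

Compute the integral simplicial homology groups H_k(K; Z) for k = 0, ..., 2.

K has 9 vertices, 27 edges, 18 triangles.
rank ∂_0 = 0, rank ∂_1 = 8 ⇒ b_0 = 9 − 0 − 8 = 1; all invariant factors of ∂_1 are 1 so no torsion. So H_0 ≅ Z.
rank ∂_1 = 8, rank ∂_2 = 18 ⇒ b_1 = 27 − 8 − 18 = 1; ∂_2 has invariant factor(s) [2] giving torsion. So H_1 ≅ Z ⊕ Z_2.
rank ∂_2 = 18, rank ∂_3 = 0 ⇒ b_2 = 18 − 18 − 0 = 0. So H_2 ≅ 0.

H_0 ≅ Z,  H_1 ≅ Z ⊕ Z_2,  H_2 = 0.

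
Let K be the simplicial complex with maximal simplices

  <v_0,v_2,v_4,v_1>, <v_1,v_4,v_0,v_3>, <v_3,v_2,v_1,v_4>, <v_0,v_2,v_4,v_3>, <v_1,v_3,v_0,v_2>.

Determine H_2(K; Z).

K has 5 vertices, 10 edges, 10 triangles, 5 3-simplices.
rank ∂_2 = 6, rank ∂_3 = 4 ⇒ b_2 = 10 − 6 − 4 = 0; all invariant factors of ∂_3 are 1 so no torsion. So H_2 = 0.

H_2 ≅ 0.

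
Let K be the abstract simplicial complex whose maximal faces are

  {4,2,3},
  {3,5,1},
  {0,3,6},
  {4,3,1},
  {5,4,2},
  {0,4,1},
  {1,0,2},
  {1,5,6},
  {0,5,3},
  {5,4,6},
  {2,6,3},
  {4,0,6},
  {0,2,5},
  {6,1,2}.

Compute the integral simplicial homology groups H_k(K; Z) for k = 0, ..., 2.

Take the total order 0 < 1 < 2 < 3 < 4 < 5 < 6 on the vertex set. Then K (dimension 2) consists of the simplices:

  0-simplices (7): [0], [1], [2], [3], [4], [5], [6]
  1-simplices (21): [0,1], [0,2], [0,3], [0,4], [0,5], [0,6], [1,2], [1,3], [1,4], [1,5], [1,6], [2,3], [2,4], [2,5], [2,6], [3,4], [3,5], [3,6], [4,5], [4,6], [5,6]
  2-simplices (14): [0,1,2], [0,1,4], [0,2,5], [0,3,5], [0,3,6], [0,4,6], [1,2,6], [1,3,4], [1,3,5], [1,5,6], [2,3,4], [2,3,6], [2,4,5], [4,5,6]

so the chain groups are C_0 ≅ Z^7, C_1 ≅ Z^21, C_2 ≅ Z^14.

Boundary ∂_1: C_1 → C_0 maps an edge to its endpoints' difference, ∂[p,q] = q − p. For instance
  ∂[1,3] = [3] − [1].
As a 7×21 matrix over Z this has rank 6, with invariant factors (1,1,1,1,1,1).

Boundary ∂_2: C_2 → C_1 sends each 2-simplex [p,q,r] to [q,r] − [p,r] + [p,q]. For instance
  ∂[0,1,2] = [1,2] − [0,2] + [0,1],
  ∂[4,5,6] = [5,6] − [4,6] + [4,5].
The resulting 21×14 matrix has rank 13, and its Smith normal form has invariant factors (1,1,1,1,1,1,1,1,1,1,1,1,1).

Now H_k = ker ∂_k / im ∂_{k+1}, so:

  H_0: rank C_0 − rank ∂_1 = 7 − 6 = 1, and the invariant factors of ∂_1 are all 1, so H_0 ≅ Z.
  H_1: rank ker ∂_1 − rank ∂_2 = (21 − 6) − 13 = 2, and the invariant factors of ∂_2 are all 1, so H_1 ≅ Z^2.
  H_2: rank ker ∂_2 − rank ∂_3 = (14 − 13) − 0 = 1, and there is no ∂_3, so H_2 ≅ Z.

H_0 ≅ Z,  H_1 ≅ Z^2,  H_2 ≅ Z.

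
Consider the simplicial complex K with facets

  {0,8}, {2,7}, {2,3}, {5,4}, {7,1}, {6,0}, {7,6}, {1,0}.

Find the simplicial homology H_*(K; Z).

K has 9 vertices, 8 edges.
rank ∂_0 = 0, rank ∂_1 = 7 ⇒ b_0 = 9 − 0 − 7 = 2; all invariant factors of ∂_1 are 1 so no torsion. So H_0 ≅ Z^2.
rank ∂_1 = 7, rank ∂_2 = 0 ⇒ b_1 = 8 − 7 − 0 = 1. So H_1 ≅ Z.

H_0 = Z^2,  H_1 = Z.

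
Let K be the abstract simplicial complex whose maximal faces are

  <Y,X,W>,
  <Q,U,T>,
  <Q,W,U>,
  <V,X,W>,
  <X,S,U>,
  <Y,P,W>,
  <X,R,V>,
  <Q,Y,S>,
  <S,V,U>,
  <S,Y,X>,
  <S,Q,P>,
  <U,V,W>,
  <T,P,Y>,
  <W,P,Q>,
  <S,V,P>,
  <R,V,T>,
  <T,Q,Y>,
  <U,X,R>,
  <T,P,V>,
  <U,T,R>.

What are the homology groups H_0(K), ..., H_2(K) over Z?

H_0 ≅ Z,  H_1 ≅ Z ⊕ Z/2Z,  H_2 = 0.

Fix the vertex order P < Q < R < S < T < U < V < W < X < Y and write every simplex with vertices in increasing order. Then dim K = 2 and the simplices of K are:

  0-simplices (10): P, Q, R, S, T, U, V, W, X, Y
  1-simplices (30): PQ, PS, PT, PV, PW, PY, QS, QT, QU, QW, QY, RT, RU, RV, RX, SU, SV, SX, SY, TU, TV, TY, UV, UW, UX, VW, VX, WX, WY, XY
  2-simplices (20): PQS, PQW, PSV, PTV, PTY, PWY, QSY, QTU, QTY, QUW, RTU, RTV, RUX, RVX, SUV, SUX, SXY, UVW, VWX, WXY

giving chain groups C_0 ≅ Z^10, C_1 ≅ Z^30, C_2 ≅ Z^20.

The boundary map ∂_1: C_1 → C_0 maps an edge to its endpoints' difference, ∂[p,q] = q − p.
The 10×30 boundary matrix has rank 9 and Smith normal form diag(1,1,1,1,1,1,1,1,1).

∂_2: C_2 → C_1 sends each 2-simplex [p,q,r] to [q,r] − [p,r] + [p,q]. For instance
  ∂PTY = TY − PY + PT,
  ∂PSV = SV − PV + PS.
As a 30×20 matrix over Z this has rank 20, with invariant factors (1,1,1,1,1,1,1,1,1,1,1,1,1,1,1,1,1,1,1,2).

Reading off H_k = ker ∂_k / im ∂_{k+1}:

  H_0: rank C_0 − rank ∂_1 = 10 − 9 = 1, and the invariant factors of ∂_1 are all 1, so H_0 ≅ Z.
  H_1: rank ker ∂_1 − rank ∂_2 = (30 − 9) − 20 = 1, and ∂_2 has invariant factor 2 > 1, so H_1 ≅ Z ⊕ Z/2Z.
  H_2: rank ker ∂_2 − rank ∂_3 = (20 − 20) − 0 = 0, and there is no ∂_3, so H_2 ≅ 0.

As a check, the Euler characteristic is 10 − 30 + 20 = 0, which agrees with 1 − 1 + 0 = 0.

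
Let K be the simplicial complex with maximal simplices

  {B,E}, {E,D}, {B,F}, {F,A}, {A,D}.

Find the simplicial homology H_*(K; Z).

H_0 = Z,  H_1 = Z.

Order the vertices as A < B < D < E < F. Listing each simplex with vertices in this order, K has dimension 1 with simplices:

  0-simplices (5): A, B, D, E, F
  1-simplices (5): AD, AF, BE, BF, DE

giving chain groups C_0 ≅ Z^5, C_1 ≅ Z^5.

The boundary map ∂_1: C_1 → C_0 maps an edge to its endpoints' difference, ∂[p,q] = q − p.
The resulting 5×5 matrix has rank 4, and its Smith normal form has invariant factors (1,1,1,1).

Computing H_k = (kernel of ∂_k) / (image of ∂_{k+1}):

  H_0: rank C_0 − rank ∂_1 = 5 − 4 = 1, and the invariant factors of ∂_1 are all 1, so H_0 = Z.
  H_1: rank ker ∂_1 − rank ∂_2 = (5 − 4) − 0 = 1, and there is no ∂_2, so H_1 = Z.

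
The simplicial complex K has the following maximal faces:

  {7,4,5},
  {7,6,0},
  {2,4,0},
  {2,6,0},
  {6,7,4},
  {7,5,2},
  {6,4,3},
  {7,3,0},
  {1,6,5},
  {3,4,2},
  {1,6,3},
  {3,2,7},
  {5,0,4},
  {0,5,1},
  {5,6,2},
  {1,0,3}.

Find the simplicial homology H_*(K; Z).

H_0 = Z,  H_1 = Z^2,  H_2 = Z.

We work with the vertex ordering 0 < 1 < 2 < 3 < 4 < 5 < 6 < 7. The simplices of K, each written with vertices in increasing order, are:

  0-simplices (8): [0], [1], [2], [3], [4], [5], [6], [7]
  1-simplices (24): (24 of them)
  2-simplices (16): [0,1,3], [0,1,5], [0,2,4], [0,2,6], [0,3,7], [0,4,5], [0,6,7], [1,3,6], [1,5,6], [2,3,4], [2,3,7], [2,5,6], [2,5,7], [3,4,6], [4,5,7], [4,6,7]

Hence C_0 ≅ Z^8, C_1 ≅ Z^24, C_2 ≅ Z^16.

The boundary map ∂_1: C_1 → C_0 maps an edge to its endpoints' difference, ∂[p,q] = q − p. For instance
  ∂[2,7] = [7] − [2].
The 8×24 boundary matrix has rank 7 and Smith normal form diag(1,1,1,1,1,1,1).

Boundary ∂_2: C_2 → C_1 acts by ∂[p,q,r] = [q,r] − [p,r] + [p,q]. For instance
  ∂[0,2,6] = [2,6] − [0,6] + [0,2],
  ∂[2,5,6] = [5,6] − [2,6] + [2,5].
This gives a 24×16 integer matrix of rank 15; reducing to Smith normal form yields diagonal entries (1,1,1,1,1,1,1,1,1,1,1,1,1,1,1).

Computing H_k = (kernel of ∂_k) / (image of ∂_{k+1}):

  H_0: rank C_0 − rank ∂_1 = 8 − 7 = 1, and the invariant factors of ∂_1 are all 1, so H_0 ≅ Z.
  H_1: rank ker ∂_1 − rank ∂_2 = (24 − 7) − 15 = 2, and the invariant factors of ∂_2 are all 1, so H_1 ≅ Z^2.
  H_2: rank ker ∂_2 − rank ∂_3 = (16 − 15) − 0 = 1, and there is no ∂_3, so H_2 ≅ Z.

(K is a triangulation of the torus T^2.)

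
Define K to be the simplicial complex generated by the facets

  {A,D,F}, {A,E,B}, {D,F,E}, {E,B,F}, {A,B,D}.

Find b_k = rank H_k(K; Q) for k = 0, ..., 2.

Take the total order A < B < D < E < F on the vertex set. Then K (dimension 2) consists of the simplices:

  0-simplices (5): A, B, D, E, F
  1-simplices (10): AB, AD, AE, AF, BD, BE, BF, DE, DF, EF
  2-simplices (5): ABD, ABE, ADF, BEF, DEF

giving chain groups C_0 ≅ Z^5, C_1 ≅ Z^10, C_2 ≅ Z^5.

Boundary ∂_1: C_1 → C_0 is given by ∂[p,q] = [q] − [p].
The 5×10 boundary matrix has rank 4 and Smith normal form diag(1,1,1,1).

The boundary map ∂_2: C_2 → C_1 sends each 2-simplex [p,q,r] to [q,r] − [p,r] + [p,q]. For instance
  ∂DEF = EF − DF + DE,
  ∂ABE = BE − AE + AB.
As a 10×5 matrix over Z this has rank 5, with invariant factors (1,1,1,1,1).

Now H_k = ker ∂_k / im ∂_{k+1}, so:

  H_0: rank C_0 − rank ∂_1 = 5 − 4 = 1, and the invariant factors of ∂_1 are all 1, so H_0 ≅ Z.
  H_1: rank ker ∂_1 − rank ∂_2 = (10 − 4) − 5 = 1, and the invariant factors of ∂_2 are all 1, so H_1 ≅ Z.
  H_2: rank ker ∂_2 − rank ∂_3 = (5 − 5) − 0 = 0, and there is no ∂_3, so H_2 ≅ 0.

As a check, the Euler characteristic is 5 − 10 + 5 = 0, which agrees with 1 − 1 + 0 = 0.
(K is a triangulation of the Möbius band.)

Hence the Betti numbers are b_0 = 1, b_1 = 1, b_2 = 0.

b_0 = 1, b_1 = 1, b_2 = 0.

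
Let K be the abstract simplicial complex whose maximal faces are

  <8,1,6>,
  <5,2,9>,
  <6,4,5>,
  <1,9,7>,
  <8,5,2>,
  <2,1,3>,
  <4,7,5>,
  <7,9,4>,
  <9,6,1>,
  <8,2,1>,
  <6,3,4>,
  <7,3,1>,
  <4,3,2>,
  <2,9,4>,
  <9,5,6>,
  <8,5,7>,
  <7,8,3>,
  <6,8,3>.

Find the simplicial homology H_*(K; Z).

H_0 = Z,  H_1 = Z × Z/2,  H_2 = 0.

K has 9 vertices, 27 edges, 18 triangles.
rank ∂_0 = 0, rank ∂_1 = 8 ⇒ b_0 = 9 − 0 − 8 = 1; all invariant factors of ∂_1 are 1 so no torsion. So H_0 ≅ Z.
rank ∂_1 = 8, rank ∂_2 = 18 ⇒ b_1 = 27 − 8 − 18 = 1; ∂_2 has invariant factor(s) [2] giving torsion. So H_1 ≅ Z × Z/2.
rank ∂_2 = 18, rank ∂_3 = 0 ⇒ b_2 = 18 − 18 − 0 = 0. So H_2 ≅ 0.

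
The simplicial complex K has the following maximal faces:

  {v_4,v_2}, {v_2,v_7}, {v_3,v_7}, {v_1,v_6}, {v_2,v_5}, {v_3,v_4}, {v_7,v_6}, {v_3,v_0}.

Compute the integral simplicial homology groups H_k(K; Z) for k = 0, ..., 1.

Take the total order v_0 < v_1 < v_2 < v_3 < v_4 < v_5 < v_6 < v_7 on the vertex set. Then K (dimension 1) consists of the simplices:

  0-simplices (8): [v_0], [v_1], [v_2], [v_3], [v_4], [v_5], [v_6], [v_7]
  1-simplices (8): [v_0,v_3], [v_1,v_6], [v_2,v_4], [v_2,v_5], [v_2,v_7], [v_3,v_4], [v_3,v_7], [v_6,v_7]

so the chain groups are C_0 ≅ Z^8, C_1 ≅ Z^8.

Boundary ∂_1: C_1 → C_0 sends each edge [p,q] (with p < q) to q − p. For instance
  ∂[v_3,v_7] = [v_7] − [v_3].
This gives a 8×8 integer matrix of rank 7; reducing to Smith normal form yields diagonal entries (1,1,1,1,1,1,1).

Now H_k = ker ∂_k / im ∂_{k+1}, so:

  H_0: rank C_0 − rank ∂_1 = 8 − 7 = 1, and the invariant factors of ∂_1 are all 1, so H_0 ≅ Z.
  H_1: rank ker ∂_1 − rank ∂_2 = (8 − 7) − 0 = 1, and there is no ∂_2, so H_1 ≅ Z.

H_0 ≅ Z,  H_1 ≅ Z.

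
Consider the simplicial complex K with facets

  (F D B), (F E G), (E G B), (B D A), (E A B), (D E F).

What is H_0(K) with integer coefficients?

Take the total order A < B < D < E < F < G on the vertex set. Then K (dimension 2) consists of the simplices:

  0-simplices (6): A, B, D, E, F, G
  1-simplices (12): AB, AD, AE, BD, BE, BF, BG, DE, DF, EF, EG, FG
  2-simplices (6): ABD, ABE, BDF, BEG, DEF, EFG

so the chain groups are C_0 ≅ Z^6, C_1 ≅ Z^12, C_2 ≅ Z^6.

Boundary ∂_1: C_1 → C_0 is given by ∂[p,q] = [q] − [p]. For instance
  ∂AD = D − A.
As a 6×12 matrix over Z this has rank 5, with invariant factors (1,1,1,1,1).

∂_2: C_2 → C_1 acts by ∂[p,q,r] = [q,r] − [p,r] + [p,q]. For instance
  ∂BEG = EG − BG + BE,
  ∂ABD = BD − AD + AB.
As a 12×6 matrix over Z this has rank 6, with invariant factors (1,1,1,1,1,1).

Computing H_k = (kernel of ∂_k) / (image of ∂_{k+1}):

  H_0: rank C_0 − rank ∂_1 = 6 − 5 = 1, and the invariant factors of ∂_1 are all 1, so H_0 = Z.

H_0 ≅ Z.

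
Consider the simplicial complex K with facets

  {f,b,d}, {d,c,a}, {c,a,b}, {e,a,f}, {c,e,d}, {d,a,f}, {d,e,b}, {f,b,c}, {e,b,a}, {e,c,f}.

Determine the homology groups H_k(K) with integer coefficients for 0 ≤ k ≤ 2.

Take the total order a < b < c < d < e < f on the vertex set. Then K (dimension 2) consists of the simplices:

  0-simplices (6): a, b, c, d, e, f
  1-simplices (15): ab, ac, ad, ae, af, bc, bd, be, bf, cd, ce, cf, de, df, ef
  2-simplices (10): abc, abe, acd, adf, aef, bcf, bde, bdf, cde, cef

giving chain groups C_0 ≅ Z^6, C_1 ≅ Z^15, C_2 ≅ Z^10.

The boundary map ∂_1: C_1 → C_0 maps an edge to its endpoints' difference, ∂[p,q] = q − p.
The 6×15 boundary matrix has rank 5 and Smith normal form diag(1,1,1,1,1).

∂_2: C_2 → C_1 acts by ∂[p,q,r] = [q,r] − [p,r] + [p,q]. For instance
  ∂bcf = cf − bf + bc,
  ∂cef = ef − cf + ce.
This gives a 15×10 integer matrix of rank 10; reducing to Smith normal form yields diagonal entries (1,1,1,1,1,1,1,1,1,2).

Reading off H_k = ker ∂_k / im ∂_{k+1}:

  H_0: rank C_0 − rank ∂_1 = 6 − 5 = 1, and the invariant factors of ∂_1 are all 1, so H_0 = Z.
  H_1: rank ker ∂_1 − rank ∂_2 = (15 − 5) − 10 = 0, and ∂_2 has invariant factor 2 > 1, so H_1 = Z/2.
  H_2: rank ker ∂_2 − rank ∂_3 = (10 − 10) − 0 = 0, and there is no ∂_3, so H_2 = 0.

H_0 = Z,  H_1 = Z/2,  H_2 = 0.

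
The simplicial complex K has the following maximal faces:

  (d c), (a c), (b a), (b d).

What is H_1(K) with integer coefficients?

Take the total order a < b < c < d on the vertex set. Then K (dimension 1) consists of the simplices:

  0-simplices (4): a, b, c, d
  1-simplices (4): ab, ac, bd, cd

so the chain groups are C_0 ≅ Z^4, C_1 ≅ Z^4.

∂_1: C_1 → C_0 sends each edge [p,q] (with p < q) to q − p.
The 4×4 boundary matrix has rank 3 and Smith normal form diag(1,1,1).

Now H_k = ker ∂_k / im ∂_{k+1}, so:

  H_1: rank ker ∂_1 − rank ∂_2 = (4 − 3) − 0 = 1, and there is no ∂_2, so H_1 = Z.

(K is a triangulation of the circle S^1.)

H_1 ≅ Z.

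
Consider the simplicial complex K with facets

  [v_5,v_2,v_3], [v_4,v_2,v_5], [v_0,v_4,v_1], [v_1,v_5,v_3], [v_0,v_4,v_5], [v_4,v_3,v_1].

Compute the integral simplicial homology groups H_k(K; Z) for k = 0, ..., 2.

Fix the vertex order v_0 < v_1 < v_2 < v_3 < v_4 < v_5 and write every simplex with vertices in increasing order. Then dim K = 2 and the simplices of K are:

  0-simplices (6): [v_0], [v_1], [v_2], [v_3], [v_4], [v_5]
  1-simplices (12): [v_0,v_1], [v_0,v_4], [v_0,v_5], [v_1,v_3], [v_1,v_4], [v_1,v_5], [v_2,v_3], [v_2,v_4], [v_2,v_5], [v_3,v_4], [v_3,v_5], [v_4,v_5]
  2-simplices (6): [v_0,v_1,v_4], [v_0,v_4,v_5], [v_1,v_3,v_4], [v_1,v_3,v_5], [v_2,v_3,v_5], [v_2,v_4,v_5]

Hence C_0 ≅ Z^6, C_1 ≅ Z^12, C_2 ≅ Z^6.

∂_1: C_1 → C_0 is given by ∂[p,q] = [q] − [p].
This gives a 6×12 integer matrix of rank 5; reducing to Smith normal form yields diagonal entries (1,1,1,1,1).

∂_2: C_2 → C_1 maps a triangle to the signed sum of its edges. For instance
  ∂[v_0,v_1,v_4] = [v_1,v_4] − [v_0,v_4] + [v_0,v_1],
  ∂[v_1,v_3,v_5] = [v_3,v_5] − [v_1,v_5] + [v_1,v_3].
This gives a 12×6 integer matrix of rank 6; reducing to Smith normal form yields diagonal entries (1,1,1,1,1,1).

Reading off H_k = ker ∂_k / im ∂_{k+1}:

  H_0: rank C_0 − rank ∂_1 = 6 − 5 = 1, and the invariant factors of ∂_1 are all 1, so H_0 = Z.
  H_1: rank ker ∂_1 − rank ∂_2 = (12 − 5) − 6 = 1, and the invariant factors of ∂_2 are all 1, so H_1 = Z.
  H_2: rank ker ∂_2 − rank ∂_3 = (6 − 6) − 0 = 0, and there is no ∂_3, so H_2 = 0.

As a check, the Euler characteristic is 6 − 12 + 6 = 0, which agrees with 1 − 1 + 0 = 0.

H_0 ≅ Z,  H_1 ≅ Z,  H_2 = 0.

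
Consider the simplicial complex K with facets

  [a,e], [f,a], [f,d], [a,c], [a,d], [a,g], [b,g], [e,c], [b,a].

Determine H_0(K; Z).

Order the vertices as a < b < c < d < e < f < g. Listing each simplex with vertices in this order, K has dimension 1 with simplices:

  0-simplices (7): a, b, c, d, e, f, g
  1-simplices (9): ab, ac, ad, ae, af, ag, bg, ce, df

giving chain groups C_0 ≅ Z^7, C_1 ≅ Z^9.

Boundary ∂_1: C_1 → C_0 is given by ∂[p,q] = [q] − [p].
The 7×9 boundary matrix has rank 6 and Smith normal form diag(1,1,1,1,1,1).

From H_k ≅ ker(∂_k) / im(∂_{k+1}) we obtain:

  H_0: rank C_0 − rank ∂_1 = 7 − 6 = 1, and the invariant factors of ∂_1 are all 1, so H_0 ≅ Z.

H_0 ≅ Z.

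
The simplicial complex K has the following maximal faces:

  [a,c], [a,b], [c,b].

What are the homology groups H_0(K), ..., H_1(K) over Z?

Order the vertices as a < b < c. Listing each simplex with vertices in this order, K has dimension 1 with simplices:

  0-simplices (3): a, b, c
  1-simplices (3): ab, ac, bc

so the chain groups are C_0 ≅ Z^3, C_1 ≅ Z^3.

The boundary map ∂_1: C_1 → C_0 is given by ∂[p,q] = [q] − [p].
The resulting 3×3 matrix has rank 2, and its Smith normal form has invariant factors (1,1).

Now H_k = ker ∂_k / im ∂_{k+1}, so:

  H_0: rank C_0 − rank ∂_1 = 3 − 2 = 1, and the invariant factors of ∂_1 are all 1, so H_0 = Z.
  H_1: rank ker ∂_1 − rank ∂_2 = (3 − 2) − 0 = 1, and there is no ∂_2, so H_1 = Z.

H_0 ≅ Z,  H_1 ≅ Z.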